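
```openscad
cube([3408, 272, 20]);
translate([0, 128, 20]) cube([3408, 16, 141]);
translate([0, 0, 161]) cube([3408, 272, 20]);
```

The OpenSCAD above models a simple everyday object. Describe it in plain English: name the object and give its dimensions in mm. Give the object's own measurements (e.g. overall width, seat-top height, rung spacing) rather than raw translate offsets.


An I-beam lying along x, 3408 mm long. Overall section height 181 mm. Two flanges 272 mm wide (y) and 20 mm thick, one on the floor and one at the top; a web 16 mm thick runs between them, centred on the flange width.


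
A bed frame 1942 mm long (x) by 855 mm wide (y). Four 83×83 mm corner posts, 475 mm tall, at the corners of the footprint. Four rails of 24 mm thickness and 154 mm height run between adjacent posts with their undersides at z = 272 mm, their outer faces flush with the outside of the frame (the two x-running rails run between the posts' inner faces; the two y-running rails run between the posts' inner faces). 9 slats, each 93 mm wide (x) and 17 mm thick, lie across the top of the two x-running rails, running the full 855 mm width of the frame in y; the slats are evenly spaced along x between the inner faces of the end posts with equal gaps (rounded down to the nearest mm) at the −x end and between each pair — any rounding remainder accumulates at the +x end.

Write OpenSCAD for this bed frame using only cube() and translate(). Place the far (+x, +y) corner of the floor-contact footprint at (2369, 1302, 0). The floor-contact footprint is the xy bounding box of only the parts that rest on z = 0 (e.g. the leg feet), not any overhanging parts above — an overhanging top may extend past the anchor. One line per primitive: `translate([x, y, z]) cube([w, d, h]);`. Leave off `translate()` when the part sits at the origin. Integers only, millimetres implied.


// slat z = rail_z + rail_h = 272 + 154 = 426
// slat gap = ⌊(1776 − 9·93) / 10⌋ = 93
translate([427, 447, 0]) cube([83, 83, 475]);
translate([427, 1219, 0]) cube([83, 83, 475]);
translate([2286, 447, 0]) cube([83, 83, 475]);
translate([2286, 1219, 0]) cube([83, 83, 475]);
translate([510, 447, 272]) cube([1776, 24, 154]);
translate([510, 1278, 272]) cube([1776, 24, 154]);
translate([427, 530, 272]) cube([24, 689, 154]);
translate([2345, 530, 272]) cube([24, 689, 154]);
translate([603, 447, 426]) cube([93, 855, 17]);
translate([789, 447, 426]) cube([93, 855, 17]);
translate([975, 447, 426]) cube([93, 855, 17]);
translate([1161, 447, 426]) cube([93, 855, 17]);
translate([1347, 447, 426]) cube([93, 855, 17]);
translate([1533, 447, 426]) cube([93, 855, 17]);
translate([1719, 447, 426]) cube([93, 855, 17]);
translate([1905, 447, 426]) cube([93, 855, 17]);
translate([2091, 447, 426]) cube([93, 855, 17]);


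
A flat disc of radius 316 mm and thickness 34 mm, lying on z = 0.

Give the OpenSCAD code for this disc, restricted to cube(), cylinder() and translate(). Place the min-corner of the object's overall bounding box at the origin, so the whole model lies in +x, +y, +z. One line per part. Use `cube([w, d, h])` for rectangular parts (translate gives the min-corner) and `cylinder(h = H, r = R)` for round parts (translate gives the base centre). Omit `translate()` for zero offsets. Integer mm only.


translate([316, 316, 0]) cylinder(h = 34, r = 316);


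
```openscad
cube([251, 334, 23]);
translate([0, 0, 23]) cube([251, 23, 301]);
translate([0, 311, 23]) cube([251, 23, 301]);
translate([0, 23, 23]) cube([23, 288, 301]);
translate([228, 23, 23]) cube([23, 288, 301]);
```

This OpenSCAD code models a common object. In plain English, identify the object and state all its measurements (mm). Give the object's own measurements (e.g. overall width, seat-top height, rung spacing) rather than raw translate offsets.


An open-topped rectangular box: outside dimensions 251×334×324 mm, with a uniform wall and base thickness of 23 mm. The base is a full 251×334 slab on the floor; four walls sit on top of the base. The front and back walls (the −y and +y sides) span the full width; the two side walls fit between them.


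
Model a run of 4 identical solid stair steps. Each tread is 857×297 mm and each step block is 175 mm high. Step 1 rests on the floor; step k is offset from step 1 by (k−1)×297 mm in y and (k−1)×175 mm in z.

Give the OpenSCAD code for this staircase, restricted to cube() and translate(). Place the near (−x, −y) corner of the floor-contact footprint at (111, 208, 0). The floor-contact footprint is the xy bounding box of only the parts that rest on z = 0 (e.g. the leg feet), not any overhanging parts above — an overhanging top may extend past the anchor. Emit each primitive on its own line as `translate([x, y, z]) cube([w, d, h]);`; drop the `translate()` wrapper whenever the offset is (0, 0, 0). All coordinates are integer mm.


translate([111, 208, 0]) cube([857, 297, 175]);
translate([111, 505, 175]) cube([857, 297, 175]);
translate([111, 802, 350]) cube([857, 297, 175]);
translate([111, 1099, 525]) cube([857, 297, 175]);


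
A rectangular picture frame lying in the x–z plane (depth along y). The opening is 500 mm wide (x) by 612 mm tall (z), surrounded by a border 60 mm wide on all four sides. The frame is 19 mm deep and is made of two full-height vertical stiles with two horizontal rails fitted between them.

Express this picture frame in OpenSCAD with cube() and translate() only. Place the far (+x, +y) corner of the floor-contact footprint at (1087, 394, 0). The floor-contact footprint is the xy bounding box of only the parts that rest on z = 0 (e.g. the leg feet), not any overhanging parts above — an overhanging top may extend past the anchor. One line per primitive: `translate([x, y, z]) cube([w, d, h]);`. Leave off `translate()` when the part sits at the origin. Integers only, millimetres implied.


translate([467, 375, 0]) cube([60, 19, 732]);
translate([1027, 375, 0]) cube([60, 19, 732]);
translate([527, 375, 0]) cube([500, 19, 60]);
translate([527, 375, 672]) cube([500, 19, 60]);


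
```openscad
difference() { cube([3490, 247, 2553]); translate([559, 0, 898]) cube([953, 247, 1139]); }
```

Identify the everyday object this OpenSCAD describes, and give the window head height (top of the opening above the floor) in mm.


A wall with a window opening. The window head height is 2037 mm.

A wall with a rectangular opening subtracted — a window. Sill at z = 898, opening 1139 mm tall, so the head is at 898 + 1139 = 2037 mm.


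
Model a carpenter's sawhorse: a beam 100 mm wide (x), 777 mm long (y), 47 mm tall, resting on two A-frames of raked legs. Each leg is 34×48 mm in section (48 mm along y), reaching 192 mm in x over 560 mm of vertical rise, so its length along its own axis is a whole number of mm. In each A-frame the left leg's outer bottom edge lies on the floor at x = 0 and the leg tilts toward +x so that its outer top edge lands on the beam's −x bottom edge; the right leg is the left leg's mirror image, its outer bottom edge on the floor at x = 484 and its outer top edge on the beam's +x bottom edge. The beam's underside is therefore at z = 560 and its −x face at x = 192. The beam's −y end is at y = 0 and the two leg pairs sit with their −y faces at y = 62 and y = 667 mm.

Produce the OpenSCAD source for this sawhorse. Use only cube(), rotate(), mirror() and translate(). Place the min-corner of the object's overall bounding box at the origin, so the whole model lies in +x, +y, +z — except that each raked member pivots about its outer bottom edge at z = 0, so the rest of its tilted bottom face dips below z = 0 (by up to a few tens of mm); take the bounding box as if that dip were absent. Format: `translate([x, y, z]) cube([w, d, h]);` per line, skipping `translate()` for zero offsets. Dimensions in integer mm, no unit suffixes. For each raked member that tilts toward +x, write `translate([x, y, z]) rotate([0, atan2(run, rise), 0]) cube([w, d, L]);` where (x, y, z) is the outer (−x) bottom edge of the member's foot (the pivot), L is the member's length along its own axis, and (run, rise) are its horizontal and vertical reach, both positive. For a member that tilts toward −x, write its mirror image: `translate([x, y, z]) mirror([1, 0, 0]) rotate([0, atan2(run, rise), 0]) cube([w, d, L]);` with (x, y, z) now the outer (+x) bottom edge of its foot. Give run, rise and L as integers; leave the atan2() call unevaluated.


translate([192, 0, 560]) cube([100, 777, 47]);
translate([0, 62, 0]) rotate([0, atan2(192, 560), 0]) cube([34, 48, 592]);
translate([484, 62, 0]) mirror([1, 0, 0]) rotate([0, atan2(192, 560), 0]) cube([34, 48, 592]);
translate([0, 667, 0]) rotate([0, atan2(192, 560), 0]) cube([34, 48, 592]);
translate([484, 667, 0]) mirror([1, 0, 0]) rotate([0, atan2(192, 560), 0]) cube([34, 48, 592]);


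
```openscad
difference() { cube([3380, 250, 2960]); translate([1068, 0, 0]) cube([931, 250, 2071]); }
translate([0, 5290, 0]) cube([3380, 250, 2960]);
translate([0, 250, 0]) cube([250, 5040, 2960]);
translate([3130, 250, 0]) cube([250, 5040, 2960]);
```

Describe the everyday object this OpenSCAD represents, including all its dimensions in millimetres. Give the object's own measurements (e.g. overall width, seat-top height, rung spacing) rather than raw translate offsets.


A single room: four walls, each 2960 mm tall and 250 mm thick, enclosing an outside footprint 3380×5540 mm (x × y), no floor or roof. The front and back walls (−y and +y sides) run the full x-width; the side walls fit between their inner faces. A door opening 931 mm wide and 2071 mm tall is cut through the front wall from the floor up, its −x edge 1068 mm from the wall's −x end.


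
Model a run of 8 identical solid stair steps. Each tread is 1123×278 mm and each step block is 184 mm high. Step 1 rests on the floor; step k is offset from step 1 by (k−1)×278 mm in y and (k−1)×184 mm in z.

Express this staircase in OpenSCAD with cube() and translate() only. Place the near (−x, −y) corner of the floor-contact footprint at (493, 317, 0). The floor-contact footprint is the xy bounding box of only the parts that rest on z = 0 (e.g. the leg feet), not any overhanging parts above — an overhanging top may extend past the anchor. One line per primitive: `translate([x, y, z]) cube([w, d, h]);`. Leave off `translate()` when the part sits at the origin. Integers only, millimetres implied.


translate([493, 317, 0]) cube([1123, 278, 184]);
translate([493, 595, 184]) cube([1123, 278, 184]);
translate([493, 873, 368]) cube([1123, 278, 184]);
translate([493, 1151, 552]) cube([1123, 278, 184]);
translate([493, 1429, 736]) cube([1123, 278, 184]);
translate([493, 1707, 920]) cube([1123, 278, 184]);
translate([493, 1985, 1104]) cube([1123, 278, 184]);
translate([493, 2263, 1288]) cube([1123, 278, 184]);


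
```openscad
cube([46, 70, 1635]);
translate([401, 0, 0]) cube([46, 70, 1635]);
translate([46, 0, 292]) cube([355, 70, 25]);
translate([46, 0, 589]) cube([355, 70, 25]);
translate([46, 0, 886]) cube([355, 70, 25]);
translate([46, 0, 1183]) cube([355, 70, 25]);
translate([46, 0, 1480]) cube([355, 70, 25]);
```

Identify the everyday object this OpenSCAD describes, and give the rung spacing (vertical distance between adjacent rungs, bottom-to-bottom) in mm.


A ladder. The rung spacing is 297 mm.

Two tall 46×70 posts with 5 short bars between them — a ladder. Adjacent rungs sit at z = 292 and z = 589, so the spacing is 589 − 292 = 297 mm.


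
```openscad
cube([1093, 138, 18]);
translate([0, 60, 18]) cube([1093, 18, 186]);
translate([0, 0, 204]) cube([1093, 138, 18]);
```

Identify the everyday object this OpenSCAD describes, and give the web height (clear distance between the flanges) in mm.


An I-beam. The web height is 186 mm.

Two wide flanges with a thin centred web — an I-beam. Overall 222 mm minus two 18 mm flanges gives a web of 222 − 2·18 = 186 mm.


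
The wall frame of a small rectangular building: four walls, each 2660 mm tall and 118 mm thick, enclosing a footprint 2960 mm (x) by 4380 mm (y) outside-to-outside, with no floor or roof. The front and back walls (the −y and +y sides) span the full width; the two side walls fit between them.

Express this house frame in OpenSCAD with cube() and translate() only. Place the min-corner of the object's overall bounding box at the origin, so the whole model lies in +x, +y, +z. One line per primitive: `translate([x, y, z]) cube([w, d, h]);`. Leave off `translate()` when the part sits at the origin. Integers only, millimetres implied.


cube([2960, 118, 2660]);
translate([0, 4262, 0]) cube([2960, 118, 2660]);
translate([0, 118, 0]) cube([118, 4144, 2660]);
translate([2842, 118, 0]) cube([118, 4144, 2660]);


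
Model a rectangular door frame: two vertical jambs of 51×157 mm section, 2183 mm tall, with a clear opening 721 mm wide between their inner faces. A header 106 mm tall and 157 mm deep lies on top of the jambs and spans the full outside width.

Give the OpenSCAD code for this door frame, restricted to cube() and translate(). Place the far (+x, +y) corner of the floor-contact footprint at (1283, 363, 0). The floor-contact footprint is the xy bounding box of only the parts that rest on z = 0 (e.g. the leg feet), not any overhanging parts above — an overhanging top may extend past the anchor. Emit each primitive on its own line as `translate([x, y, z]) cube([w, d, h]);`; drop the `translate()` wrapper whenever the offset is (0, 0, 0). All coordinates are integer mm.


translate([460, 206, 0]) cube([51, 157, 2183]);
translate([1232, 206, 0]) cube([51, 157, 2183]);
translate([460, 206, 2183]) cube([823, 157, 106]);


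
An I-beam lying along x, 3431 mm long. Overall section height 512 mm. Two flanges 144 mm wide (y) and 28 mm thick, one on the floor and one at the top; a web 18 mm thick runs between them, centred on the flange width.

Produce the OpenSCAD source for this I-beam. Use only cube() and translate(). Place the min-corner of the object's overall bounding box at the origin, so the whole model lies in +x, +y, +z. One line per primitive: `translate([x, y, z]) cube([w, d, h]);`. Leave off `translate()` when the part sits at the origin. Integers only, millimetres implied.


cube([3431, 144, 28]);
translate([0, 63, 28]) cube([3431, 18, 456]);
translate([0, 0, 484]) cube([3431, 144, 28]);


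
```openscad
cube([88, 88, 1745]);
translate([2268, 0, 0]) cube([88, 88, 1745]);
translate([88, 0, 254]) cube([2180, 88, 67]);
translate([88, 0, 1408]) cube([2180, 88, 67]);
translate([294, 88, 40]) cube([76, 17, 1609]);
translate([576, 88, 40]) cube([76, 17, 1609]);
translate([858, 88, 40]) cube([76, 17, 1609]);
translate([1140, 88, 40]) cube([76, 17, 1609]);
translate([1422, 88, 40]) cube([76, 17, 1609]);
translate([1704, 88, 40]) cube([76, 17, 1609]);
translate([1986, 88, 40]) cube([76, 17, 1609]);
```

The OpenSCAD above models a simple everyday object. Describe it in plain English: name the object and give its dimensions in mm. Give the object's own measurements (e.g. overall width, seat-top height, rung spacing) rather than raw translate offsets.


A fence section. Two 88×88 mm posts, 1745 mm tall, stand on the floor with a clear span of 2180 mm between their inner faces. Two horizontal rails of 88×67 mm section span the gap between the posts with their undersides at z = 254 mm and z = 1408 mm, flush with the posts' −y face. 7 pickets, each 76 mm wide, 17 mm thick and 1609 mm tall, are fixed to the +y face of the rails with their bottoms at z = 40 mm, spaced across the span with a 206 mm gap after the −x post and between neighbouring pickets and before the +x post.


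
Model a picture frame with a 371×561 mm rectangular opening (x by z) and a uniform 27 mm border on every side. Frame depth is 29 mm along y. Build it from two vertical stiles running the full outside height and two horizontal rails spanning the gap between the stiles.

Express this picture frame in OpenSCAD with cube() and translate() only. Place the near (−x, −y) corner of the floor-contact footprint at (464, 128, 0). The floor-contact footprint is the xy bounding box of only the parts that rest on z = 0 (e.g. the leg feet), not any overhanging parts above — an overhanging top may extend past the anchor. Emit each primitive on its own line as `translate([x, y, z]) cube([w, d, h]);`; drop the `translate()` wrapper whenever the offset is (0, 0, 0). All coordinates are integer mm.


translate([464, 128, 0]) cube([27, 29, 615]);
translate([862, 128, 0]) cube([27, 29, 615]);
translate([491, 128, 0]) cube([371, 29, 27]);
translate([491, 128, 588]) cube([371, 29, 27]);


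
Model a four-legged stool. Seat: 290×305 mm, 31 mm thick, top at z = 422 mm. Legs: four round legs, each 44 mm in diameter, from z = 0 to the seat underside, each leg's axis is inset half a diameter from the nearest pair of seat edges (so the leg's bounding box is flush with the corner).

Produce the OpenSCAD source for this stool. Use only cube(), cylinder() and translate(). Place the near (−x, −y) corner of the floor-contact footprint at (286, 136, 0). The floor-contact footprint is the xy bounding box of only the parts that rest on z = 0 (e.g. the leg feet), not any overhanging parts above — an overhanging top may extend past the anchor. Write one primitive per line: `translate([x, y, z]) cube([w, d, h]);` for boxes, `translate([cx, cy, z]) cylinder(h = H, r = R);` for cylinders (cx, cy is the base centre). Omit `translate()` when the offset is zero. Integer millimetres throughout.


// leg_h = 422 - 31 = 391
translate([286, 136, 391]) cube([290, 305, 31]);
translate([308, 158, 0]) cylinder(h = 391, r = 22);
translate([554, 158, 0]) cylinder(h = 391, r = 22);
translate([308, 419, 0]) cylinder(h = 391, r = 22);
translate([554, 419, 0]) cylinder(h = 391, r = 22);


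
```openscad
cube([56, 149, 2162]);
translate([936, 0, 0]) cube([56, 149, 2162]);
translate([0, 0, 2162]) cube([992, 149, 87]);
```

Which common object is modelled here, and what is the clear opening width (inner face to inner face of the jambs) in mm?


A door frame. The clear opening width is 880 mm.

Two 2162 mm tall posts with a header on top — a door frame. The left jamb is 56 mm wide at x = 0; the right jamb starts at x = 936. The clear opening is 936 − 56 = 880 mm.


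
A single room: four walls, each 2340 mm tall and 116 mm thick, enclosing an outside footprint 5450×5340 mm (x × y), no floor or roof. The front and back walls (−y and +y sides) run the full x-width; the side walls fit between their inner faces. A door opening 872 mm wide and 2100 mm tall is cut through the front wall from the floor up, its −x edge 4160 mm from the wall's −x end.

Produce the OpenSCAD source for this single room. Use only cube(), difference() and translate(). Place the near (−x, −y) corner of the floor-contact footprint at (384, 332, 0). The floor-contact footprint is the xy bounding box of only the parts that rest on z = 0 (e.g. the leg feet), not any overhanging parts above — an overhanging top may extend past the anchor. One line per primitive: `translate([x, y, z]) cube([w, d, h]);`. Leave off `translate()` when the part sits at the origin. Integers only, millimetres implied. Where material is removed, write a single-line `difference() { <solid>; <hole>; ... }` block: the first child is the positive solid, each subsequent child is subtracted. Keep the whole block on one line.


difference() { translate([384, 332, 0]) cube([5450, 116, 2340]); translate([4544, 332, 0]) cube([872, 116, 2100]); }
translate([384, 5556, 0]) cube([5450, 116, 2340]);
translate([384, 448, 0]) cube([116, 5108, 2340]);
translate([5718, 448, 0]) cube([116, 5108, 2340]);


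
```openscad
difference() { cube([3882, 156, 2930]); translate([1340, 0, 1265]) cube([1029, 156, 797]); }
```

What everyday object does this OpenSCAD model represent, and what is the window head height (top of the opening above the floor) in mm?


A wall with a window opening. The window head height is 2062 mm.

A wall with a rectangular opening subtracted — a window. Sill at z = 1265, opening 797 mm tall, so the head is at 1265 + 797 = 2062 mm.


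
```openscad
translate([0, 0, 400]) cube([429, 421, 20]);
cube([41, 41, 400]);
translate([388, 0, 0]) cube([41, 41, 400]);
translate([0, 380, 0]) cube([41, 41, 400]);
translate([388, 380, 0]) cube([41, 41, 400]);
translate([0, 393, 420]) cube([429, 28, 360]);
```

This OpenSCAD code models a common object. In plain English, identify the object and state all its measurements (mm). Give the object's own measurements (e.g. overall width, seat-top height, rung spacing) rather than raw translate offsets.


A chair. The seat is a 429×421×20 mm slab with its top at z = 420 mm, on four 41×41 mm corner legs (flush with the seat edges, standing on z = 0). A flat backrest 28 mm thick, 360 mm tall, spans the full seat width and rises from the seat top along its +y edge, rear face flush with the rear of the seat.


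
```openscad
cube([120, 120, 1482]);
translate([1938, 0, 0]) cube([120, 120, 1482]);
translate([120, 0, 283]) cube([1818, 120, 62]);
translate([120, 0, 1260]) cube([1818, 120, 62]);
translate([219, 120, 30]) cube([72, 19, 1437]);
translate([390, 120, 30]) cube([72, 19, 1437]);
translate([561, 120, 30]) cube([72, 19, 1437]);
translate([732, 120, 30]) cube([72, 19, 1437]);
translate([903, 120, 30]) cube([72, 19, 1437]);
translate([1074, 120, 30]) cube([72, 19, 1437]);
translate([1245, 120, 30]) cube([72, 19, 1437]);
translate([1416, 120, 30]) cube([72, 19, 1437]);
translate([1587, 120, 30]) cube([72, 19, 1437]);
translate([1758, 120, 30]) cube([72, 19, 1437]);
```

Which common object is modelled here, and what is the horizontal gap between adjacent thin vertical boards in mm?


A fence section. The picket gap is 99 mm.

Two posts, two rails, 10 pickets — a fence section. Span 1818 mm holds 10 pickets of 72 mm with 11 equal gaps: ⌊(1818 − 10·72) / 11⌋ = 99 mm.


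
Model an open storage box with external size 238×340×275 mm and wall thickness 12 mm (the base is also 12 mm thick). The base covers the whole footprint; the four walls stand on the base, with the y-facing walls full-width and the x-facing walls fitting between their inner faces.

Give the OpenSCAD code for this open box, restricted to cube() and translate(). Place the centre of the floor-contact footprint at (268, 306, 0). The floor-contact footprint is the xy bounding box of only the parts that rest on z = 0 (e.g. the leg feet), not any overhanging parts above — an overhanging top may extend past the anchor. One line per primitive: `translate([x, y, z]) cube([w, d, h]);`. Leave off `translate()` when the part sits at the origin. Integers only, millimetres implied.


translate([149, 136, 0]) cube([238, 340, 12]);
translate([149, 136, 12]) cube([238, 12, 263]);
translate([149, 464, 12]) cube([238, 12, 263]);
translate([149, 148, 12]) cube([12, 316, 263]);
translate([375, 148, 12]) cube([12, 316, 263]);


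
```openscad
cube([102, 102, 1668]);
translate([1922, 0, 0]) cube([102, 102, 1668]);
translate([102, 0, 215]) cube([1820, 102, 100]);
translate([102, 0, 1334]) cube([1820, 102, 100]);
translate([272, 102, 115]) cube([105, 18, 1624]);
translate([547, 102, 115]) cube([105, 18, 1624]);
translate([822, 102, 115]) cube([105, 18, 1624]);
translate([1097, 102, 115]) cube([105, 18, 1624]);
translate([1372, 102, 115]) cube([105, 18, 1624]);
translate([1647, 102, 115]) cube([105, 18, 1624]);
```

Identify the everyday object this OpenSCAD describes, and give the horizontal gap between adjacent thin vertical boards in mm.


A fence section. The picket gap is 170 mm.

Two posts, two rails, 6 pickets — a fence section. Span 1820 mm holds 6 pickets of 105 mm with 7 equal gaps: ⌊(1820 − 6·105) / 7⌋ = 170 mm.


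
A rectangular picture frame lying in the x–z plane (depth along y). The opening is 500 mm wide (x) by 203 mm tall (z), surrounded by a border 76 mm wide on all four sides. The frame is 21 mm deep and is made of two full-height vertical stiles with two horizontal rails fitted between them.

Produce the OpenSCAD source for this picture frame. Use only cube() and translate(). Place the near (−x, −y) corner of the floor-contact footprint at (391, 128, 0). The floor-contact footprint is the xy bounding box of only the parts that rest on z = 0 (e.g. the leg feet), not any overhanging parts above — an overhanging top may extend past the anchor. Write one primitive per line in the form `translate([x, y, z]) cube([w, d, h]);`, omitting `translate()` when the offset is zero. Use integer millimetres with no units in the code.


translate([391, 128, 0]) cube([76, 21, 355]);
translate([967, 128, 0]) cube([76, 21, 355]);
translate([467, 128, 0]) cube([500, 21, 76]);
translate([467, 128, 279]) cube([500, 21, 76]);


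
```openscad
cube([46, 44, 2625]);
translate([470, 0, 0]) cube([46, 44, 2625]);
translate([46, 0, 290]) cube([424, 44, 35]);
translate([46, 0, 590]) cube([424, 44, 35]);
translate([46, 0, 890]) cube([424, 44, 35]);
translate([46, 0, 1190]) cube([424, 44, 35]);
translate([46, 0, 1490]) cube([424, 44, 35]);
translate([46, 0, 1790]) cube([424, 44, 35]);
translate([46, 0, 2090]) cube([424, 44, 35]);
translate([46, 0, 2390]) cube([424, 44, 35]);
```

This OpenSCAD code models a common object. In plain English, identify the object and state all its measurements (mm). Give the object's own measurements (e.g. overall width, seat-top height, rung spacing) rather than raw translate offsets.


A straight ladder. Two 46×44 mm vertical rails, 2625 mm tall, stand 516 mm apart (outside-to-outside) with their front faces coplanar on the −y side. 8 rungs, each 44 mm deep and 35 mm tall, span between the inner faces of the rails, front faces flush with the rails. The lowest rung's underside is at z = 290 mm and rungs are spaced 300 mm apart (underside to underside).


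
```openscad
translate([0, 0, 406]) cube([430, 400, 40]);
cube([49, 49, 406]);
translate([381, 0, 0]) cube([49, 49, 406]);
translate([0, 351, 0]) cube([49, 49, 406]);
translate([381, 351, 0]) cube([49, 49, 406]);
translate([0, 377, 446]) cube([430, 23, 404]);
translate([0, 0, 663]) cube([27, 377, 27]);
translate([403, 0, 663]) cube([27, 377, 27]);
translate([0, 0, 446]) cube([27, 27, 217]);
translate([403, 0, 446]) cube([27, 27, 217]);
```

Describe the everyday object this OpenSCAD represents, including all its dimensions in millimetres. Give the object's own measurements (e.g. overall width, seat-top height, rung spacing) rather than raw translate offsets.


A chair. The seat is a 430×400×40 mm slab with its top at z = 446 mm, on four 49×49 mm corner legs (flush with the seat edges, standing on z = 0). A flat backrest 23 mm thick, 404 mm tall, spans the full seat width and rises from the seat top along its +y edge, rear face flush with the rear of the seat. Two armrests of 27×27 mm section run along each side from the seat's front edge to the front of the backrest, top faces 244 mm above the seat top and outer faces flush with the seat's x-edges; a 27×27 mm post under the front of each armrest stands on the seat at the front corner.


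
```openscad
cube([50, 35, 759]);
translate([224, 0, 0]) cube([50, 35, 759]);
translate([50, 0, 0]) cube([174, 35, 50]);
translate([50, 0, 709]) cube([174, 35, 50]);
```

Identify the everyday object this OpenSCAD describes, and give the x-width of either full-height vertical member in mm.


A picture frame. The border width is 50 mm.

Four thin pieces enclosing a rectangular opening — a picture frame. The two full-height stiles are 759 mm tall; the top rail sits at z = 709 and is 50 mm tall, so the border above the opening is 759 − 709 = 50 mm, matching the stile x-width.


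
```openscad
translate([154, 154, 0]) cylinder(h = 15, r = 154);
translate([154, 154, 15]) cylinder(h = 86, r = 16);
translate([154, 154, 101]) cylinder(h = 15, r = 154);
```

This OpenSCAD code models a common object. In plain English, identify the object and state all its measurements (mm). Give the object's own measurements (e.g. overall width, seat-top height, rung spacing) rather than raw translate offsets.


A spool: two coaxial disc flanges of radius 154 mm and thickness 15 mm, joined by a core cylinder of radius 16 mm and height 86 mm. The lower flange rests on z = 0 and the three cylinders share a vertical axis.


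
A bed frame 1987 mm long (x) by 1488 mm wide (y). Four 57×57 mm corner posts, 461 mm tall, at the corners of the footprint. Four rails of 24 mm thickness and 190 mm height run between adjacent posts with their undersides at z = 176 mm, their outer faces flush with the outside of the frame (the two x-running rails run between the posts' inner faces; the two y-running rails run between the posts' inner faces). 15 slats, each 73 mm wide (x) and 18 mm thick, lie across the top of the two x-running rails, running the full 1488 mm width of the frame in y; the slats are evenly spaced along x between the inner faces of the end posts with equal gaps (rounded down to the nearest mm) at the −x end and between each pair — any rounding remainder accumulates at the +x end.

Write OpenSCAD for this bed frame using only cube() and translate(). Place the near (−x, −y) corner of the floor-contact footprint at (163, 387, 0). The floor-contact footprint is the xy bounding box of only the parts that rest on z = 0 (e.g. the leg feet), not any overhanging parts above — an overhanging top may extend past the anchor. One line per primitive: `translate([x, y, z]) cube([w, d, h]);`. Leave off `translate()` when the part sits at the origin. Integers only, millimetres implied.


// slat z = rail_z + rail_h = 176 + 190 = 366
// slat gap = ⌊(1873 − 15·73) / 16⌋ = 48
translate([163, 387, 0]) cube([57, 57, 461]);
translate([163, 1818, 0]) cube([57, 57, 461]);
translate([2093, 387, 0]) cube([57, 57, 461]);
translate([2093, 1818, 0]) cube([57, 57, 461]);
translate([220, 387, 176]) cube([1873, 24, 190]);
translate([220, 1851, 176]) cube([1873, 24, 190]);
translate([163, 444, 176]) cube([24, 1374, 190]);
translate([2126, 444, 176]) cube([24, 1374, 190]);
translate([268, 387, 366]) cube([73, 1488, 18]);
translate([389, 387, 366]) cube([73, 1488, 18]);
translate([510, 387, 366]) cube([73, 1488, 18]);
translate([631, 387, 366]) cube([73, 1488, 18]);
translate([752, 387, 366]) cube([73, 1488, 18]);
translate([873, 387, 366]) cube([73, 1488, 18]);
translate([994, 387, 366]) cube([73, 1488, 18]);
translate([1115, 387, 366]) cube([73, 1488, 18]);
translate([1236, 387, 366]) cube([73, 1488, 18]);
translate([1357, 387, 366]) cube([73, 1488, 18]);
translate([1478, 387, 366]) cube([73, 1488, 18]);
translate([1599, 387, 366]) cube([73, 1488, 18]);
translate([1720, 387, 366]) cube([73, 1488, 18]);
translate([1841, 387, 366]) cube([73, 1488, 18]);
translate([1962, 387, 366]) cube([73, 1488, 18]);


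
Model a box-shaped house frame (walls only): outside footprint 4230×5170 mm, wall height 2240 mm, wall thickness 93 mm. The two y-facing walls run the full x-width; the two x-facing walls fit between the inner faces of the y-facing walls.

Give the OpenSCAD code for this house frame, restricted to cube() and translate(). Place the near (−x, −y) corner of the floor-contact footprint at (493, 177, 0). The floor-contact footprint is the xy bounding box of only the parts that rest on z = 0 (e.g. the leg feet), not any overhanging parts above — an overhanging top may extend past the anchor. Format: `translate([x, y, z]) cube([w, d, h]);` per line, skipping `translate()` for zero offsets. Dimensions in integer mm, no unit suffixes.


translate([493, 177, 0]) cube([4230, 93, 2240]);
translate([493, 5254, 0]) cube([4230, 93, 2240]);
translate([493, 270, 0]) cube([93, 4984, 2240]);
translate([4630, 270, 0]) cube([93, 4984, 2240]);


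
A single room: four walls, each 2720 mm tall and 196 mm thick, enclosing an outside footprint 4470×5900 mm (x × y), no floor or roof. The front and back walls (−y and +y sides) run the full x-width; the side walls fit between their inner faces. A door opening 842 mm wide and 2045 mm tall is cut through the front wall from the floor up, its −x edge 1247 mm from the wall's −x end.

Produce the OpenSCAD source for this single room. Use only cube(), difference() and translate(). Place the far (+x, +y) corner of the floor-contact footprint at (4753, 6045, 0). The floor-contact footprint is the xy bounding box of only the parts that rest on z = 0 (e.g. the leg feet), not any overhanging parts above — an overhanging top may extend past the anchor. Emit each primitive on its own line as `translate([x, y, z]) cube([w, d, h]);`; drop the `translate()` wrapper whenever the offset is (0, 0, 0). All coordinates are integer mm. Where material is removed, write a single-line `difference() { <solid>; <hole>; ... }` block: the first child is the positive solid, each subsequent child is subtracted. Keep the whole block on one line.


difference() { translate([283, 145, 0]) cube([4470, 196, 2720]); translate([1530, 145, 0]) cube([842, 196, 2045]); }
translate([283, 5849, 0]) cube([4470, 196, 2720]);
translate([283, 341, 0]) cube([196, 5508, 2720]);
translate([4557, 341, 0]) cube([196, 5508, 2720]);


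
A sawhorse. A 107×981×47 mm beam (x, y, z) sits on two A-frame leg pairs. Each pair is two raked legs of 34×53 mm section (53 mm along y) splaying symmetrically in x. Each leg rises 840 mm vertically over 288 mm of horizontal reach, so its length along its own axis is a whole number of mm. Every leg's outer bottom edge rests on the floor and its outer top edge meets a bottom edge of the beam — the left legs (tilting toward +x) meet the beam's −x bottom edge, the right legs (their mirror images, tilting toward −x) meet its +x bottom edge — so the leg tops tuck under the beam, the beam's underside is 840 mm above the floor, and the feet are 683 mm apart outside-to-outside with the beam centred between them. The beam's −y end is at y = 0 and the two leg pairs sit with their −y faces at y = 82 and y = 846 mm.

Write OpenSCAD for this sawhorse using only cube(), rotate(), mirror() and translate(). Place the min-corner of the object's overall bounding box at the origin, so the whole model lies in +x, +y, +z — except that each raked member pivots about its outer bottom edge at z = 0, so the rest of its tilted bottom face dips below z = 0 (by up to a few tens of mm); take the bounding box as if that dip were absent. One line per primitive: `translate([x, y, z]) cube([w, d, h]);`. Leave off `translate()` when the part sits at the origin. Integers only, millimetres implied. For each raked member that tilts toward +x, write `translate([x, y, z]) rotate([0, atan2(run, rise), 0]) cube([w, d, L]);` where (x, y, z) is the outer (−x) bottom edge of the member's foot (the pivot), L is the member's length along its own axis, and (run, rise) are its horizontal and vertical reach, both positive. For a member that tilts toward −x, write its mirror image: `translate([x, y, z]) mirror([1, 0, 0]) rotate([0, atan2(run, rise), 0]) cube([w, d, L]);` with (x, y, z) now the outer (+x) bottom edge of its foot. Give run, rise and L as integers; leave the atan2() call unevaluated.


translate([288, 0, 840]) cube([107, 981, 47]);
translate([0, 82, 0]) rotate([0, atan2(288, 840), 0]) cube([34, 53, 888]);
translate([683, 82, 0]) mirror([1, 0, 0]) rotate([0, atan2(288, 840), 0]) cube([34, 53, 888]);
translate([0, 846, 0]) rotate([0, atan2(288, 840), 0]) cube([34, 53, 888]);
translate([683, 846, 0]) mirror([1, 0, 0]) rotate([0, atan2(288, 840), 0]) cube([34, 53, 888]);


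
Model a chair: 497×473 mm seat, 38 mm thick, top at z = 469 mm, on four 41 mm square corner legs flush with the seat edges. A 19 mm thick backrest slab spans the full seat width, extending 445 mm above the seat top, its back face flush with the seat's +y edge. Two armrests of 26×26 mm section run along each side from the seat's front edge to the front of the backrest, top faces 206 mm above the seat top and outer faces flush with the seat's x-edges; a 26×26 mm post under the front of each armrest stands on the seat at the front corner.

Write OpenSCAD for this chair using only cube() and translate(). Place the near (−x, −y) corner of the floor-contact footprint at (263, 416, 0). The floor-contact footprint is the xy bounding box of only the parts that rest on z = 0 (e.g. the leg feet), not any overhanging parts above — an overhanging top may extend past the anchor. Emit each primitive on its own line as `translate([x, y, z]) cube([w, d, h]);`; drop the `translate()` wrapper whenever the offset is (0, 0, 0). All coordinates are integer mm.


// leg_h = 469 - 38 = 431
// arm post h = 206 - 26 = 180
translate([263, 416, 431]) cube([497, 473, 38]);
translate([263, 416, 0]) cube([41, 41, 431]);
translate([719, 416, 0]) cube([41, 41, 431]);
translate([263, 848, 0]) cube([41, 41, 431]);
translate([719, 848, 0]) cube([41, 41, 431]);
translate([263, 870, 469]) cube([497, 19, 445]);
translate([263, 416, 649]) cube([26, 454, 26]);
translate([734, 416, 649]) cube([26, 454, 26]);
translate([263, 416, 469]) cube([26, 26, 180]);
translate([734, 416, 469]) cube([26, 26, 180]);


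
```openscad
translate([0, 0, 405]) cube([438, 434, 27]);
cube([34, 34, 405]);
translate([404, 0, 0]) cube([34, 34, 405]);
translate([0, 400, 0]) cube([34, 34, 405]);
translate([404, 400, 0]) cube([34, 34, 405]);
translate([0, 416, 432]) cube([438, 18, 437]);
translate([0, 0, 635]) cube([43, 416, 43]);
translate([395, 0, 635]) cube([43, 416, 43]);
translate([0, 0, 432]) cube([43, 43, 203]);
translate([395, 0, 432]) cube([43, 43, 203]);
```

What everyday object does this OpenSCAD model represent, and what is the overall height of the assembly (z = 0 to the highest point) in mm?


A chair. The overall height is 869 mm.

A slab on four corner posts with a tall panel at the back — a chair. The seat slab sits at z = 405 with thickness 27, and the 437 mm backrest starts at the seat top, so the overall height is 405 + 27 + 437 = 869 mm.


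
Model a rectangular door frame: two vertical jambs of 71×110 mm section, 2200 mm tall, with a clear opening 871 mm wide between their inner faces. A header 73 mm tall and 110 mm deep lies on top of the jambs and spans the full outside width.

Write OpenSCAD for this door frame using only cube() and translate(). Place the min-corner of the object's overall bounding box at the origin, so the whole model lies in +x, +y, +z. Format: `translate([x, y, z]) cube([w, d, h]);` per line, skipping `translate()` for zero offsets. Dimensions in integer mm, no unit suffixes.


cube([71, 110, 2200]);
translate([942, 0, 0]) cube([71, 110, 2200]);
translate([0, 0, 2200]) cube([1013, 110, 73]);


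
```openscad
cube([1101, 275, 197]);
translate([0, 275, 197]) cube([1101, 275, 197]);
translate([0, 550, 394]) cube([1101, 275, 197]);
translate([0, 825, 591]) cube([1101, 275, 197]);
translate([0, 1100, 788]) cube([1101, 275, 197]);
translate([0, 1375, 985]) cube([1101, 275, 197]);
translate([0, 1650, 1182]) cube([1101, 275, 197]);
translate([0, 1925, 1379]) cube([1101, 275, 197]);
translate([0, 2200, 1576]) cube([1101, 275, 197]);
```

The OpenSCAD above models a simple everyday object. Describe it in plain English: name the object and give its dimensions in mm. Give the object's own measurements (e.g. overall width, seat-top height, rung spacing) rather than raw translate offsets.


A straight staircase of 9 solid steps. Each step is 1101 mm wide (x), 275 mm deep (y, the going) and 197 mm tall (the rise). The first step rests on the floor; each subsequent step sits one going further in +y and one rise higher in +z, directly behind and above the previous step with no overlap.


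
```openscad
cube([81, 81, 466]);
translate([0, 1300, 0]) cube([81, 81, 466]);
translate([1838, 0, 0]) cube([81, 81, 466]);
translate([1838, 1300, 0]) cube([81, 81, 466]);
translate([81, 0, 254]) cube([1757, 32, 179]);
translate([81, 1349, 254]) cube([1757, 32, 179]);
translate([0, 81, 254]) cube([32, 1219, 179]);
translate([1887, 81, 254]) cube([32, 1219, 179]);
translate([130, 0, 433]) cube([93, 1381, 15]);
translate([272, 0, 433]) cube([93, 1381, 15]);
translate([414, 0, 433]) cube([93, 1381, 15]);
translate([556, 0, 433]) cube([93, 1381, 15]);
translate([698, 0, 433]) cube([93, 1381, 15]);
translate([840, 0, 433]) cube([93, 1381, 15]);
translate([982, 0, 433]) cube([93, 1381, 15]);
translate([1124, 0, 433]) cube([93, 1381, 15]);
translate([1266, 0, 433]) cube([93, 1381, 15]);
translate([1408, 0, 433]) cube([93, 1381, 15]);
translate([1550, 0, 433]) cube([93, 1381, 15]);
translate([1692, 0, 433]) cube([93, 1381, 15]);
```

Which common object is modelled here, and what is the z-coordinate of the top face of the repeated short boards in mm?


A bed frame. The slat-top height is 448 mm.

Four posts, four rails, and a row of slats — a bed frame. Slats sit on the rails at z = 254 + 179 = 433; with slat thickness 15, the top is 448 mm.
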